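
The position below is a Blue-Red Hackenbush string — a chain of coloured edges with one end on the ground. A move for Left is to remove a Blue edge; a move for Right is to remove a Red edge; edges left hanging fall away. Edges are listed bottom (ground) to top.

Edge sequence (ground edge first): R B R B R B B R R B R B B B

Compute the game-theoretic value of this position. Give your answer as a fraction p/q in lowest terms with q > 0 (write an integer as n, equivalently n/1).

-5329/8192

Prefix values for R B R B R B B R R B R B B B via {L|R} + simplicity:
1 of 14 · R · max L −∞ · min R 0 = -1
2 of 14 · RB · max L -1 · min R 0 = -1/2
3 of 14 · RBR · max L -1 · min R -1/2 = -3/4
4 of 14 · RBRB · max L -3/4 · min R -1/2 = -5/8
5 of 14 · RBRBR · max L -3/4 · min R -5/8 = -11/16
6 of 14 · RBRBRB · max L -11/16 · min R -5/8 = -21/32
7 of 14 · RBRBRBB · max L -21/32 · min R -5/8 = -41/64
8 of 14 · RBRBRBBR · max L -21/32 · min R -41/64 = -83/128
9 of 14 · RBRBRBBRR · max L -21/32 · min R -83/128 = -167/256
10 of 14 · RBRBRBBRRB · max L -167/256 · min R -83/128 = -333/512
11 of 14 · RBRBRBBRRBR · max L -167/256 · min R -333/512 = -667/1024
12 of 14 · RBRBRBBRRBRB · max L -667/1024 · min R -333/512 = -1333/2048
13 of 14 · RBRBRBBRRBRBB · max L -1333/2048 · min R -333/512 = -2665/4096
14 of 14 · RBRBRBBRRBRBBB · max L -2665/4096 · min R -333/512 = -5329/8192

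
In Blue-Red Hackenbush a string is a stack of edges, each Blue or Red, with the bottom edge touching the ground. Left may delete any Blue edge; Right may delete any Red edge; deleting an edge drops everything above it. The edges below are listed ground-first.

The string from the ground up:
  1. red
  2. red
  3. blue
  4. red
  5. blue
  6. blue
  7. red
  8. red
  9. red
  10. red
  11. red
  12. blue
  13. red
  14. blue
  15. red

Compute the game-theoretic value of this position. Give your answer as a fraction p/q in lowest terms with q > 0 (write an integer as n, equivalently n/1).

-13291/8192

r: Left { · }, Right { 0 } => simplest -1
rr: Left { · }, Right { -1, 0 } => simplest -2
rrb: Left { -2 }, Right { -1, 0 } => simplest -3/2
rrbr: Left { -2 }, Right { -3/2, -1, 0 } => simplest -7/4
rrbrb: Left { -2, -7/4 }, Right { -3/2, -1, 0 } => simplest -13/8
rrbrbb: Left { -2, -7/4, -13/8 }, Right { -3/2, -1, 0 } => simplest -25/16
rrbrbbr: Left { -2, -7/4, -13/8 }, Right { -25/16, -3/2, -1, 0 } => simplest -51/32
rrbrbbrr: Left { -2, -7/4, -13/8 }, Right { -51/32, -25/16, -3/2, -1, 0 } => simplest -103/64
rrbrbbrrr: Left { -2, -7/4, -13/8 }, Right { -103/64, -51/32, -25/16, -3/2, -1, 0 } => simplest -207/128
rrbrbbrrrr: Left { -2, -7/4, -13/8 }, Right { -207/128, -103/64, -51/32, -25/16, -3/2, -1, 0 } => simplest -415/256
rrbrbbrrrrr: Left { -2, -7/4, -13/8 }, Right { -415/256, -207/128, -103/64, -51/32, -25/16, -3/2, -1, 0 } => simplest -831/512
rrbrbbrrrrrb: Left { -2, -7/4, -13/8, -831/512 }, Right { -415/256, -207/128, -103/64, -51/32, -25/16, -3/2, -1, 0 } => simplest -1661/1024
rrbrbbrrrrrbr: Left { -2, -7/4, -13/8, -831/512 }, Right { -1661/1024, -415/256, -207/128, -103/64, -51/32, -25/16, -3/2, -1, 0 } => simplest -3323/2048
rrbrbbrrrrrbrb: Left { -2, -7/4, -13/8, -831/512, -3323/2048 }, Right { -1661/1024, -415/256, -207/128, -103/64, -51/32, -25/16, -3/2, -1, 0 } => simplest -6645/4096
rrbrbbrrrrrbrbr: Left { -2, -7/4, -13/8, -831/512, -3323/2048 }, Right { -6645/4096, -1661/1024, -415/256, -207/128, -103/64, -51/32, -25/16, -3/2, -1, 0 } => simplest -13291/8192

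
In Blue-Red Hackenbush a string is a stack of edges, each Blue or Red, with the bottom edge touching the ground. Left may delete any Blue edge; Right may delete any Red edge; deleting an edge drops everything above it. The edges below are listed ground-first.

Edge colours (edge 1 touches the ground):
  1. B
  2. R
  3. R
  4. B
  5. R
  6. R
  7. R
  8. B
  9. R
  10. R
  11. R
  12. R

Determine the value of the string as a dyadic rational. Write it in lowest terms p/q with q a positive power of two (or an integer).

545/2048

edge 1 of 12 (B): { 0 | — } — 1
edge 2 of 12 (R): { 0 | 1 } — 1/2
edge 3 of 12 (R): { 0 | 1/2; 1 } — 1/4
edge 4 of 12 (B): { 0; 1/4 | 1/2; 1 } — 3/8
edge 5 of 12 (R): { 0; 1/4 | 3/8; 1/2; 1 } — 5/16
edge 6 of 12 (R): { 0; 1/4 | 5/16; 3/8; 1/2; 1 } — 9/32
edge 7 of 12 (R): { 0; 1/4 | 9/32; 5/16; 3/8; 1/2; 1 } — 17/64
edge 8 of 12 (B): { 0; 1/4; 17/64 | 9/32; 5/16; 3/8; 1/2; 1 } — 35/128
edge 9 of 12 (R): { 0; 1/4; 17/64 | 35/128; 9/32; 5/16; 3/8; 1/2; 1 } — 69/256
edge 10 of 12 (R): { 0; 1/4; 17/64 | 69/256; 35/128; 9/32; 5/16; 3/8; 1/2; 1 } — 137/512
edge 11 of 12 (R): { 0; 1/4; 17/64 | 137/512; 69/256; 35/128; 9/32; 5/16; 3/8; 1/2; 1 } — 273/1024
edge 12 of 12 (R): { 0; 1/4; 17/64 | 273/1024; 137/512; 69/256; 35/128; 9/32; 5/16; 3/8; 1/2; 1 } — 545/2048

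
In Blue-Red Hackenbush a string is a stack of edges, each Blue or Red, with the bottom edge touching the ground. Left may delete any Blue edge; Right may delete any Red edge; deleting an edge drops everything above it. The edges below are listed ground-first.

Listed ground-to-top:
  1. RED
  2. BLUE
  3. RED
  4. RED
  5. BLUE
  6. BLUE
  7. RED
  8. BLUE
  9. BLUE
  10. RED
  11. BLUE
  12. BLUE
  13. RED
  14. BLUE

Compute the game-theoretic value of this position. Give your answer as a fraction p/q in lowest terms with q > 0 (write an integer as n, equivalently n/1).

Recurse on prefixes of the 14-edge string RED BLUE RED RED BLUE BLUE RED BLUE BLUE RED BLUE BLUE RED BLUE:
1 of 14 · R · max L −∞ · min R 0 gives -1
2 of 14 · RB · max L -1 · min R 0 gives -1/2
3 of 14 · RBR · max L -1 · min R -1/2 gives -3/4
4 of 14 · RBRR · max L -1 · min R -3/4 gives -7/8
5 of 14 · RBRRB · max L -7/8 · min R -3/4 gives -13/16
6 of 14 · RBRRBB · max L -13/16 · min R -3/4 gives -25/32
7 of 14 · RBRRBBR · max L -13/16 · min R -25/32 gives -51/64
8 of 14 · RBRRBBRB · max L -51/64 · min R -25/32 gives -101/128
9 of 14 · RBRRBBRBB · max L -101/128 · min R -25/32 gives -201/256
10 of 14 · RBRRBBRBBR · max L -101/128 · min R -201/256 gives -403/512
11 of 14 · RBRRBBRBBRB · max L -403/512 · min R -201/256 gives -805/1024
12 of 14 · RBRRBBRBBRBB · max L -805/1024 · min R -201/256 gives -1609/2048
13 of 14 · RBRRBBRBBRBBR · max L -805/1024 · min R -1609/2048 gives -3219/4096
14 of 14 · RBRRBBRBBRBBRB · max L -3219/4096 · min R -1609/2048 gives -6437/8192

-6437/8192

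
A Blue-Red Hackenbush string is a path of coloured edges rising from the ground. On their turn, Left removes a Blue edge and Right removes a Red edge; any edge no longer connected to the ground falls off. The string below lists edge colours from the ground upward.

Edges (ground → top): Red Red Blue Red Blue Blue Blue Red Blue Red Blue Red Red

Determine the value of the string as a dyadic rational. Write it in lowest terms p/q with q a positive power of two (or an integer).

Build v(s[:k]) for k = 1..13, string s = Red Red Blue Red Blue Blue Blue Red Blue Red Blue Red Red.
v(R) = { (no moves) | 0 } so -1
v(RR) = { (no moves) | -1 0 } so -2
v(RRB) = { -2 | -1 0 } so -3/2
v(RRBR) = { -2 | -3/2 -1 0 } so -7/4
v(RRBRB) = { -2 -7/4 | -3/2 -1 0 } so -13/8
v(RRBRBB) = { -2 -7/4 -13/8 | -3/2 -1 0 } so -25/16
v(RRBRBBB) = { -2 -7/4 -13/8 -25/16 | -3/2 -1 0 } so -49/32
v(RRBRBBBR) = { -2 -7/4 -13/8 -25/16 | -49/32 -3/2 -1 0 } so -99/64
v(RRBRBBBRB) = { -2 -7/4 -13/8 -25/16 -99/64 | -49/32 -3/2 -1 0 } so -197/128
v(RRBRBBBRBR) = { -2 -7/4 -13/8 -25/16 -99/64 | -197/128 -49/32 -3/2 -1 0 } so -395/256
v(RRBRBBBRBRB) = { -2 -7/4 -13/8 -25/16 -99/64 -395/256 | -197/128 -49/32 -3/2 -1 0 } so -789/512
v(RRBRBBBRBRBR) = { -2 -7/4 -13/8 -25/16 -99/64 -395/256 | -789/512 -197/128 -49/32 -3/2 -1 0 } so -1579/1024
v(RRBRBBBRBRBRR) = { -2 -7/4 -13/8 -25/16 -99/64 -395/256 | -1579/1024 -789/512 -197/128 -49/32 -3/2 -1 0 } so -3159/2048

-3159/2048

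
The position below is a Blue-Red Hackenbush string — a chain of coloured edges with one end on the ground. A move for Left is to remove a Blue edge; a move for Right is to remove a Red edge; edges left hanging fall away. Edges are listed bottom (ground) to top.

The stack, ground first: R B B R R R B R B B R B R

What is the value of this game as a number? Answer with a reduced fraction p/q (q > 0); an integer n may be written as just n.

-1867/4096

Prefix values for R B B R R R B R B B R B R via {L|R} + simplicity:
G(R) = { none | 0 } — -1
G(RB) = { -1 | 0 } — -1/2
G(RBB) = { -1 -1/2 | 0 } — -1/4
G(RBBR) = { -1 -1/2 | -1/4 0 } — -3/8
G(RBBRR) = { -1 -1/2 | -3/8 -1/4 0 } — -7/16
G(RBBRRR) = { -1 -1/2 | -7/16 -3/8 -1/4 0 } — -15/32
G(RBBRRRB) = { -1 -1/2 -15/32 | -7/16 -3/8 -1/4 0 } — -29/64
G(RBBRRRBR) = { -1 -1/2 -15/32 | -29/64 -7/16 -3/8 -1/4 0 } — -59/128
G(RBBRRRBRB) = { -1 -1/2 -15/32 -59/128 | -29/64 -7/16 -3/8 -1/4 0 } — -117/256
G(RBBRRRBRBB) = { -1 -1/2 -15/32 -59/128 -117/256 | -29/64 -7/16 -3/8 -1/4 0 } — -233/512
G(RBBRRRBRBBR) = { -1 -1/2 -15/32 -59/128 -117/256 | -233/512 -29/64 -7/16 -3/8 -1/4 0 } — -467/1024
G(RBBRRRBRBBRB) = { -1 -1/2 -15/32 -59/128 -117/256 -467/1024 | -233/512 -29/64 -7/16 -3/8 -1/4 0 } — -933/2048
G(RBBRRRBRBBRBR) = { -1 -1/2 -15/32 -59/128 -117/256 -467/1024 | -933/2048 -233/512 -29/64 -7/16 -3/8 -1/4 0 } — -1867/4096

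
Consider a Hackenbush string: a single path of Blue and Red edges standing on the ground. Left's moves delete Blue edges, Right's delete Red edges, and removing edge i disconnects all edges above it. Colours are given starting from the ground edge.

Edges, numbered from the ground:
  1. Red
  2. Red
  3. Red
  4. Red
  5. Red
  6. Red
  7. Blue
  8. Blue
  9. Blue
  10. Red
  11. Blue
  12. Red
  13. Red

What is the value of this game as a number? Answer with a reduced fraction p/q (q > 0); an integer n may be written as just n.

-663/128

Build g(s[:k]) for k = 1..13, string s = Red Red Red Red Red Red Blue Blue Blue Red Blue Red Red.
step 1: add Red to get R; options L={ · } R={ 0 } gives -1
step 2: add Red to get RR; options L={ · } R={ -1; 0 } gives -2
step 3: add Red to get RRR; options L={ · } R={ -2; -1; 0 } gives -3
step 4: add Red to get RRRR; options L={ · } R={ -3; -2; -1; 0 } gives -4
step 5: add Red to get RRRRR; options L={ · } R={ -4; -3; -2; -1; 0 } gives -5
step 6: add Red to get RRRRRR; options L={ · } R={ -5; -4; -3; -2; -1; 0 } gives -6
step 7: add Blue to get RRRRRRB; options L={ -6 } R={ -5; -4; -3; -2; -1; 0 } gives -11/2
step 8: add Blue to get RRRRRRBB; options L={ -6; -11/2 } R={ -5; -4; -3; -2; -1; 0 } gives -21/4
step 9: add Blue to get RRRRRRBBB; options L={ -6; -11/2; -21/4 } R={ -5; -4; -3; -2; -1; 0 } gives -41/8
step 10: add Red to get RRRRRRBBBR; options L={ -6; -11/2; -21/4 } R={ -41/8; -5; -4; -3; -2; -1; 0 } gives -83/16
step 11: add Blue to get RRRRRRBBBRB; options L={ -6; -11/2; -21/4; -83/16 } R={ -41/8; -5; -4; -3; -2; -1; 0 } gives -165/32
step 12: add Red to get RRRRRRBBBRBR; options L={ -6; -11/2; -21/4; -83/16 } R={ -165/32; -41/8; -5; -4; -3; -2; -1; 0 } gives -331/64
step 13: add Red to get RRRRRRBBBRBRR; options L={ -6; -11/2; -21/4; -83/16 } R={ -331/64; -165/32; -41/8; -5; -4; -3; -2; -1; 0 } gives -663/128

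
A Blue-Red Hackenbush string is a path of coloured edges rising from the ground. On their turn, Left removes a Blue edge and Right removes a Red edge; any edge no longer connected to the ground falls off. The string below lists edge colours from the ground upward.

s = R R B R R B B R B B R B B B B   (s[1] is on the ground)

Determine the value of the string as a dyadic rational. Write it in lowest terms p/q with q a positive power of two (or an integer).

edge 1 of 15 (R): { ∅ | 0 } → -1
edge 2 of 15 (R): { ∅ | -1,0 } → -2
edge 3 of 15 (B): { -2 | -1,0 } → -3/2
edge 4 of 15 (R): { -2 | -3/2,-1,0 } → -7/4
edge 5 of 15 (R): { -2 | -7/4,-3/2,-1,0 } → -15/8
edge 6 of 15 (B): { -2,-15/8 | -7/4,-3/2,-1,0 } → -29/16
edge 7 of 15 (B): { -2,-15/8,-29/16 | -7/4,-3/2,-1,0 } → -57/32
edge 8 of 15 (R): { -2,-15/8,-29/16 | -57/32,-7/4,-3/2,-1,0 } → -115/64
edge 9 of 15 (B): { -2,-15/8,-29/16,-115/64 | -57/32,-7/4,-3/2,-1,0 } → -229/128
edge 10 of 15 (B): { -2,-15/8,-29/16,-115/64,-229/128 | -57/32,-7/4,-3/2,-1,0 } → -457/256
edge 11 of 15 (R): { -2,-15/8,-29/16,-115/64,-229/128 | -457/256,-57/32,-7/4,-3/2,-1,0 } → -915/512
edge 12 of 15 (B): { -2,-15/8,-29/16,-115/64,-229/128,-915/512 | -457/256,-57/32,-7/4,-3/2,-1,0 } → -1829/1024
edge 13 of 15 (B): { -2,-15/8,-29/16,-115/64,-229/128,-915/512,-1829/1024 | -457/256,-57/32,-7/4,-3/2,-1,0 } → -3657/2048
edge 14 of 15 (B): { -2,-15/8,-29/16,-115/64,-229/128,-915/512,-1829/1024,-3657/2048 | -457/256,-57/32,-7/4,-3/2,-1,0 } → -7313/4096
edge 15 of 15 (B): { -2,-15/8,-29/16,-115/64,-229/128,-915/512,-1829/1024,-3657/2048,-7313/4096 | -457/256,-57/32,-7/4,-3/2,-1,0 } → -14625/8192

-14625/8192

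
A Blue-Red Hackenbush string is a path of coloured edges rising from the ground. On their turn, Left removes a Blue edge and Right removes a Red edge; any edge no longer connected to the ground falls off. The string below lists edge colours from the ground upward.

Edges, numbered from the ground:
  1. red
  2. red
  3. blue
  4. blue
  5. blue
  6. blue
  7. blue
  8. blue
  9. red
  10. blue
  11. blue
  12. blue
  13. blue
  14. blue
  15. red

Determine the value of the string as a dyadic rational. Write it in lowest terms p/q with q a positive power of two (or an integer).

Recurse on prefixes of the 15-edge string red red blue blue blue blue blue blue red blue blue blue blue blue red:
G_1 [r]  L=[∅]  R=[0]  → -1
G_2 [rr]  L=[∅]  R=[-1, 0]  → -2
G_3 [rrb]  L=[-2]  R=[-1, 0]  → -3/2
G_4 [rrbb]  L=[-2, -3/2]  R=[-1, 0]  → -5/4
G_5 [rrbbb]  L=[-2, -3/2, -5/4]  R=[-1, 0]  → -9/8
G_6 [rrbbbb]  L=[-2, -3/2, -5/4, -9/8]  R=[-1, 0]  → -17/16
G_7 [rrbbbbb]  L=[-2, -3/2, -5/4, -9/8, -17/16]  R=[-1, 0]  → -33/32
G_8 [rrbbbbbb]  L=[-2, -3/2, -5/4, -9/8, -17/16, -33/32]  R=[-1, 0]  → -65/64
G_9 [rrbbbbbbr]  L=[-2, -3/2, -5/4, -9/8, -17/16, -33/32]  R=[-65/64, -1, 0]  → -131/128
G_10 [rrbbbbbbrb]  L=[-2, -3/2, -5/4, -9/8, -17/16, -33/32, -131/128]  R=[-65/64, -1, 0]  → -261/256
G_11 [rrbbbbbbrbb]  L=[-2, -3/2, -5/4, -9/8, -17/16, -33/32, -131/128, -261/256]  R=[-65/64, -1, 0]  → -521/512
G_12 [rrbbbbbbrbbb]  L=[-2, -3/2, -5/4, -9/8, -17/16, -33/32, -131/128, -261/256, -521/512]  R=[-65/64, -1, 0]  → -1041/1024
G_13 [rrbbbbbbrbbbb]  L=[-2, -3/2, -5/4, -9/8, -17/16, -33/32, -131/128, -261/256, -521/512, -1041/1024]  R=[-65/64, -1, 0]  → -2081/2048
G_14 [rrbbbbbbrbbbbb]  L=[-2, -3/2, -5/4, -9/8, -17/16, -33/32, -131/128, -261/256, -521/512, -1041/1024, -2081/2048]  R=[-65/64, -1, 0]  → -4161/4096
G_15 [rrbbbbbbrbbbbbr]  L=[-2, -3/2, -5/4, -9/8, -17/16, -33/32, -131/128, -261/256, -521/512, -1041/1024, -2081/2048]  R=[-4161/4096, -65/64, -1, 0]  → -8323/8192

-8323/8192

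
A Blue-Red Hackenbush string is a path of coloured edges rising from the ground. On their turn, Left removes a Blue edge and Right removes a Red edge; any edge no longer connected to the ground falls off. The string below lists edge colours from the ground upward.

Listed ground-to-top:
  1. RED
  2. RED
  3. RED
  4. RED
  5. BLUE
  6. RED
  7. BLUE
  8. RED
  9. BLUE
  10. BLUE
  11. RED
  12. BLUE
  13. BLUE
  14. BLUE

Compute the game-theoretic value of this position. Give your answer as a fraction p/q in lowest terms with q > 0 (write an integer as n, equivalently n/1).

-3729/1024

Recurse on prefixes of the 14-edge string RED RED RED RED BLUE RED BLUE RED BLUE BLUE RED BLUE BLUE BLUE:
1 of 14 · R · max L −∞ · min R 0 gives -1
2 of 14 · RR · max L −∞ · min R -1 gives -2
3 of 14 · RRR · max L −∞ · min R -2 gives -3
4 of 14 · RRRR · max L −∞ · min R -3 gives -4
5 of 14 · RRRRB · max L -4 · min R -3 gives -7/2
6 of 14 · RRRRBR · max L -4 · min R -7/2 gives -15/4
7 of 14 · RRRRBRB · max L -15/4 · min R -7/2 gives -29/8
8 of 14 · RRRRBRBR · max L -15/4 · min R -29/8 gives -59/16
9 of 14 · RRRRBRBRB · max L -59/16 · min R -29/8 gives -117/32
10 of 14 · RRRRBRBRBB · max L -117/32 · min R -29/8 gives -233/64
11 of 14 · RRRRBRBRBBR · max L -117/32 · min R -233/64 gives -467/128
12 of 14 · RRRRBRBRBBRB · max L -467/128 · min R -233/64 gives -933/256
13 of 14 · RRRRBRBRBBRBB · max L -933/256 · min R -233/64 gives -1865/512
14 of 14 · RRRRBRBRBBRBBB · max L -1865/512 · min R -233/64 gives -3729/1024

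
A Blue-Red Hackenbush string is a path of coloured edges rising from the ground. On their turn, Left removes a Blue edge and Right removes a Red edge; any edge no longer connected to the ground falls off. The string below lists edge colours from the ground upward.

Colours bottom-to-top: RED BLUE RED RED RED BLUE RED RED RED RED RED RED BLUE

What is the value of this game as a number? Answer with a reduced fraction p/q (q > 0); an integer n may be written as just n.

1 of 13 · R · max L −∞ · min R 0 ⇒ -1
2 of 13 · RB · max L -1 · min R 0 ⇒ -1/2
3 of 13 · RBR · max L -1 · min R -1/2 ⇒ -3/4
4 of 13 · RBRR · max L -1 · min R -3/4 ⇒ -7/8
5 of 13 · RBRRR · max L -1 · min R -7/8 ⇒ -15/16
6 of 13 · RBRRRB · max L -15/16 · min R -7/8 ⇒ -29/32
7 of 13 · RBRRRBR · max L -15/16 · min R -29/32 ⇒ -59/64
8 of 13 · RBRRRBRR · max L -15/16 · min R -59/64 ⇒ -119/128
9 of 13 · RBRRRBRRR · max L -15/16 · min R -119/128 ⇒ -239/256
10 of 13 · RBRRRBRRRR · max L -15/16 · min R -239/256 ⇒ -479/512
11 of 13 · RBRRRBRRRRR · max L -15/16 · min R -479/512 ⇒ -959/1024
12 of 13 · RBRRRBRRRRRR · max L -15/16 · min R -959/1024 ⇒ -1919/2048
13 of 13 · RBRRRBRRRRRRB · max L -1919/2048 · min R -959/1024 ⇒ -3837/4096

-3837/4096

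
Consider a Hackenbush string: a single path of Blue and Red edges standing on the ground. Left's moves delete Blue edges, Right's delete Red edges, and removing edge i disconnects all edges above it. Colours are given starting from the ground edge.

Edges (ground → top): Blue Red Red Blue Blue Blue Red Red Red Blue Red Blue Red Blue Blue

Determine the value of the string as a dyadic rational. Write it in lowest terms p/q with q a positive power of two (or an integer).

value_1 [B]  L=[0]  R=[∅]  ⇒ 1
value_2 [BR]  L=[0]  R=[1]  ⇒ 1/2
value_3 [BRR]  L=[0]  R=[1/2,1]  ⇒ 1/4
value_4 [BRRB]  L=[0,1/4]  R=[1/2,1]  ⇒ 3/8
value_5 [BRRBB]  L=[0,1/4,3/8]  R=[1/2,1]  ⇒ 7/16
value_6 [BRRBBB]  L=[0,1/4,3/8,7/16]  R=[1/2,1]  ⇒ 15/32
value_7 [BRRBBBR]  L=[0,1/4,3/8,7/16]  R=[15/32,1/2,1]  ⇒ 29/64
value_8 [BRRBBBRR]  L=[0,1/4,3/8,7/16]  R=[29/64,15/32,1/2,1]  ⇒ 57/128
value_9 [BRRBBBRRR]  L=[0,1/4,3/8,7/16]  R=[57/128,29/64,15/32,1/2,1]  ⇒ 113/256
value_10 [BRRBBBRRRB]  L=[0,1/4,3/8,7/16,113/256]  R=[57/128,29/64,15/32,1/2,1]  ⇒ 227/512
value_11 [BRRBBBRRRBR]  L=[0,1/4,3/8,7/16,113/256]  R=[227/512,57/128,29/64,15/32,1/2,1]  ⇒ 453/1024
value_12 [BRRBBBRRRBRB]  L=[0,1/4,3/8,7/16,113/256,453/1024]  R=[227/512,57/128,29/64,15/32,1/2,1]  ⇒ 907/2048
value_13 [BRRBBBRRRBRBR]  L=[0,1/4,3/8,7/16,113/256,453/1024]  R=[907/2048,227/512,57/128,29/64,15/32,1/2,1]  ⇒ 1813/4096
value_14 [BRRBBBRRRBRBRB]  L=[0,1/4,3/8,7/16,113/256,453/1024,1813/4096]  R=[907/2048,227/512,57/128,29/64,15/32,1/2,1]  ⇒ 3627/8192
value_15 [BRRBBBRRRBRBRBB]  L=[0,1/4,3/8,7/16,113/256,453/1024,1813/4096,3627/8192]  R=[907/2048,227/512,57/128,29/64,15/32,1/2,1]  ⇒ 7255/16384

7255/16384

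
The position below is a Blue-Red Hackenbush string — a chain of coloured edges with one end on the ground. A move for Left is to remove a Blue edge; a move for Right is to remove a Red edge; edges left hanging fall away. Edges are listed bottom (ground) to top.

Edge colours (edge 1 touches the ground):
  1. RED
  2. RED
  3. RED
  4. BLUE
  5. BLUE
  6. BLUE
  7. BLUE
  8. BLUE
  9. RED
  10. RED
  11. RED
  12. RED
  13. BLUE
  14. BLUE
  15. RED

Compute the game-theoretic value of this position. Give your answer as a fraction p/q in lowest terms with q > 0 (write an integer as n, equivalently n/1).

-8435/4096

Recurse on prefixes of the 15-edge string RED RED RED BLUE BLUE BLUE BLUE BLUE RED RED RED RED BLUE BLUE RED:
R: Left { none }, Right { 0 } gives simplest -1
RR: Left { none }, Right { -1 0 } gives simplest -2
RRR: Left { none }, Right { -2 -1 0 } gives simplest -3
RRRB: Left { -3 }, Right { -2 -1 0 } gives simplest -5/2
RRRBB: Left { -3 -5/2 }, Right { -2 -1 0 } gives simplest -9/4
RRRBBB: Left { -3 -5/2 -9/4 }, Right { -2 -1 0 } gives simplest -17/8
RRRBBBB: Left { -3 -5/2 -9/4 -17/8 }, Right { -2 -1 0 } gives simplest -33/16
RRRBBBBB: Left { -3 -5/2 -9/4 -17/8 -33/16 }, Right { -2 -1 0 } gives simplest -65/32
RRRBBBBBR: Left { -3 -5/2 -9/4 -17/8 -33/16 }, Right { -65/32 -2 -1 0 } gives simplest -131/64
RRRBBBBBRR: Left { -3 -5/2 -9/4 -17/8 -33/16 }, Right { -131/64 -65/32 -2 -1 0 } gives simplest -263/128
RRRBBBBBRRR: Left { -3 -5/2 -9/4 -17/8 -33/16 }, Right { -263/128 -131/64 -65/32 -2 -1 0 } gives simplest -527/256
RRRBBBBBRRRR: Left { -3 -5/2 -9/4 -17/8 -33/16 }, Right { -527/256 -263/128 -131/64 -65/32 -2 -1 0 } gives simplest -1055/512
RRRBBBBBRRRRB: Left { -3 -5/2 -9/4 -17/8 -33/16 -1055/512 }, Right { -527/256 -263/128 -131/64 -65/32 -2 -1 0 } gives simplest -2109/1024
RRRBBBBBRRRRBB: Left { -3 -5/2 -9/4 -17/8 -33/16 -1055/512 -2109/1024 }, Right { -527/256 -263/128 -131/64 -65/32 -2 -1 0 } gives simplest -4217/2048
RRRBBBBBRRRRBBR: Left { -3 -5/2 -9/4 -17/8 -33/16 -1055/512 -2109/1024 }, Right { -4217/2048 -527/256 -263/128 -131/64 -65/32 -2 -1 0 } gives simplest -8435/4096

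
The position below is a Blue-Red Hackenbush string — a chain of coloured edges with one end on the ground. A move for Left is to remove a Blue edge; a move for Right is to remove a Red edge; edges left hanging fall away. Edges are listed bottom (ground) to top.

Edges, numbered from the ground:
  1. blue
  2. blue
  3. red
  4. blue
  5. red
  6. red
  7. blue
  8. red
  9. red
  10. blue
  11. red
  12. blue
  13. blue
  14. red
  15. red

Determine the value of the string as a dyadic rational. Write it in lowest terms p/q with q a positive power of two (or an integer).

12889/8192

edge 1 of 15 (blue): { 0 | ∅ } so 1
edge 2 of 15 (blue): { 0, 1 | ∅ } so 2
edge 3 of 15 (red): { 0, 1 | 2 } so 3/2
edge 4 of 15 (blue): { 0, 1, 3/2 | 2 } so 7/4
edge 5 of 15 (red): { 0, 1, 3/2 | 7/4, 2 } so 13/8
edge 6 of 15 (red): { 0, 1, 3/2 | 13/8, 7/4, 2 } so 25/16
edge 7 of 15 (blue): { 0, 1, 3/2, 25/16 | 13/8, 7/4, 2 } so 51/32
edge 8 of 15 (red): { 0, 1, 3/2, 25/16 | 51/32, 13/8, 7/4, 2 } so 101/64
edge 9 of 15 (red): { 0, 1, 3/2, 25/16 | 101/64, 51/32, 13/8, 7/4, 2 } so 201/128
edge 10 of 15 (blue): { 0, 1, 3/2, 25/16, 201/128 | 101/64, 51/32, 13/8, 7/4, 2 } so 403/256
edge 11 of 15 (red): { 0, 1, 3/2, 25/16, 201/128 | 403/256, 101/64, 51/32, 13/8, 7/4, 2 } so 805/512
edge 12 of 15 (blue): { 0, 1, 3/2, 25/16, 201/128, 805/512 | 403/256, 101/64, 51/32, 13/8, 7/4, 2 } so 1611/1024
edge 13 of 15 (blue): { 0, 1, 3/2, 25/16, 201/128, 805/512, 1611/1024 | 403/256, 101/64, 51/32, 13/8, 7/4, 2 } so 3223/2048
edge 14 of 15 (red): { 0, 1, 3/2, 25/16, 201/128, 805/512, 1611/1024 | 3223/2048, 403/256, 101/64, 51/32, 13/8, 7/4, 2 } so 6445/4096
edge 15 of 15 (red): { 0, 1, 3/2, 25/16, 201/128, 805/512, 1611/1024 | 6445/4096, 3223/2048, 403/256, 101/64, 51/32, 13/8, 7/4, 2 } so 12889/8192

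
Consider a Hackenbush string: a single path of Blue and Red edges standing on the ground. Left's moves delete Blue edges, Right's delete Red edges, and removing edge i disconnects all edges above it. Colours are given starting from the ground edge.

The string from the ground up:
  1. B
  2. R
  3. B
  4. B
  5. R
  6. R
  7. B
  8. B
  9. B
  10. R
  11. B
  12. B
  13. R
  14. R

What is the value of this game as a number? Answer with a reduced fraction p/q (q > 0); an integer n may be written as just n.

Build value(s[:k]) for k = 1..14, string s = B R B B R R B B B R B B R R.
value_1 [B]  L=[0]  R=[(no moves)]  => 1
value_2 [BR]  L=[0]  R=[1]  => 1/2
value_3 [BRB]  L=[0, 1/2]  R=[1]  => 3/4
value_4 [BRBB]  L=[0, 1/2, 3/4]  R=[1]  => 7/8
value_5 [BRBBR]  L=[0, 1/2, 3/4]  R=[7/8, 1]  => 13/16
value_6 [BRBBRR]  L=[0, 1/2, 3/4]  R=[13/16, 7/8, 1]  => 25/32
value_7 [BRBBRRB]  L=[0, 1/2, 3/4, 25/32]  R=[13/16, 7/8, 1]  => 51/64
value_8 [BRBBRRBB]  L=[0, 1/2, 3/4, 25/32, 51/64]  R=[13/16, 7/8, 1]  => 103/128
value_9 [BRBBRRBBB]  L=[0, 1/2, 3/4, 25/32, 51/64, 103/128]  R=[13/16, 7/8, 1]  => 207/256
value_10 [BRBBRRBBBR]  L=[0, 1/2, 3/4, 25/32, 51/64, 103/128]  R=[207/256, 13/16, 7/8, 1]  => 413/512
value_11 [BRBBRRBBBRB]  L=[0, 1/2, 3/4, 25/32, 51/64, 103/128, 413/512]  R=[207/256, 13/16, 7/8, 1]  => 827/1024
value_12 [BRBBRRBBBRBB]  L=[0, 1/2, 3/4, 25/32, 51/64, 103/128, 413/512, 827/1024]  R=[207/256, 13/16, 7/8, 1]  => 1655/2048
value_13 [BRBBRRBBBRBBR]  L=[0, 1/2, 3/4, 25/32, 51/64, 103/128, 413/512, 827/1024]  R=[1655/2048, 207/256, 13/16, 7/8, 1]  => 3309/4096
value_14 [BRBBRRBBBRBBRR]  L=[0, 1/2, 3/4, 25/32, 51/64, 103/128, 413/512, 827/1024]  R=[3309/4096, 1655/2048, 207/256, 13/16, 7/8, 1]  => 6617/8192

6617/8192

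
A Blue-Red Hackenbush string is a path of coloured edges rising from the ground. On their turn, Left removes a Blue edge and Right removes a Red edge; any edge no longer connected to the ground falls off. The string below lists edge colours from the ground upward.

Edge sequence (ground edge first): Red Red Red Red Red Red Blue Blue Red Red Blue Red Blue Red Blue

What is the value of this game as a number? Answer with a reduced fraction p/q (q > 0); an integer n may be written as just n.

edge 1 of 15 (Red): { — | 0 } — -1
edge 2 of 15 (Red): { — | -1, 0 } — -2
edge 3 of 15 (Red): { — | -2, -1, 0 } — -3
edge 4 of 15 (Red): { — | -3, -2, -1, 0 } — -4
edge 5 of 15 (Red): { — | -4, -3, -2, -1, 0 } — -5
edge 6 of 15 (Red): { — | -5, -4, -3, -2, -1, 0 } — -6
edge 7 of 15 (Blue): { -6 | -5, -4, -3, -2, -1, 0 } — -11/2
edge 8 of 15 (Blue): { -6, -11/2 | -5, -4, -3, -2, -1, 0 } — -21/4
edge 9 of 15 (Red): { -6, -11/2 | -21/4, -5, -4, -3, -2, -1, 0 } — -43/8
edge 10 of 15 (Red): { -6, -11/2 | -43/8, -21/4, -5, -4, -3, -2, -1, 0 } — -87/16
edge 11 of 15 (Blue): { -6, -11/2, -87/16 | -43/8, -21/4, -5, -4, -3, -2, -1, 0 } — -173/32
edge 12 of 15 (Red): { -6, -11/2, -87/16 | -173/32, -43/8, -21/4, -5, -4, -3, -2, -1, 0 } — -347/64
edge 13 of 15 (Blue): { -6, -11/2, -87/16, -347/64 | -173/32, -43/8, -21/4, -5, -4, -3, -2, -1, 0 } — -693/128
edge 14 of 15 (Red): { -6, -11/2, -87/16, -347/64 | -693/128, -173/32, -43/8, -21/4, -5, -4, -3, -2, -1, 0 } — -1387/256
edge 15 of 15 (Blue): { -6, -11/2, -87/16, -347/64, -1387/256 | -693/128, -173/32, -43/8, -21/4, -5, -4, -3, -2, -1, 0 } — -2773/512

-2773/512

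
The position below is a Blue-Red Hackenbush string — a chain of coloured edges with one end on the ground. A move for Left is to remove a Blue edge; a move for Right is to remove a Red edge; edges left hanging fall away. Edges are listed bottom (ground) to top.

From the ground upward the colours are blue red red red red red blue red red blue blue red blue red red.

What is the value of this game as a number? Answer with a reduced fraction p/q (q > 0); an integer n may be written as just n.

Build v(s[:k]) for k = 1..15, string s = blue red red red red red blue red red blue blue red blue red red.
v(b) = { 0 |  } → 1
v(br) = { 0 | 1 } → 1/2
v(brr) = { 0 | 1/2; 1 } → 1/4
v(brrr) = { 0 | 1/4; 1/2; 1 } → 1/8
v(brrrr) = { 0 | 1/8; 1/4; 1/2; 1 } → 1/16
v(brrrrr) = { 0 | 1/16; 1/8; 1/4; 1/2; 1 } → 1/32
v(brrrrrb) = { 0; 1/32 | 1/16; 1/8; 1/4; 1/2; 1 } → 3/64
v(brrrrrbr) = { 0; 1/32 | 3/64; 1/16; 1/8; 1/4; 1/2; 1 } → 5/128
v(brrrrrbrr) = { 0; 1/32 | 5/128; 3/64; 1/16; 1/8; 1/4; 1/2; 1 } → 9/256
v(brrrrrbrrb) = { 0; 1/32; 9/256 | 5/128; 3/64; 1/16; 1/8; 1/4; 1/2; 1 } → 19/512
v(brrrrrbrrbb) = { 0; 1/32; 9/256; 19/512 | 5/128; 3/64; 1/16; 1/8; 1/4; 1/2; 1 } → 39/1024
v(brrrrrbrrbbr) = { 0; 1/32; 9/256; 19/512 | 39/1024; 5/128; 3/64; 1/16; 1/8; 1/4; 1/2; 1 } → 77/2048
v(brrrrrbrrbbrb) = { 0; 1/32; 9/256; 19/512; 77/2048 | 39/1024; 5/128; 3/64; 1/16; 1/8; 1/4; 1/2; 1 } → 155/4096
v(brrrrrbrrbbrbr) = { 0; 1/32; 9/256; 19/512; 77/2048 | 155/4096; 39/1024; 5/128; 3/64; 1/16; 1/8; 1/4; 1/2; 1 } → 309/8192
v(brrrrrbrrbbrbrr) = { 0; 1/32; 9/256; 19/512; 77/2048 | 309/8192; 155/4096; 39/1024; 5/128; 3/64; 1/16; 1/8; 1/4; 1/2; 1 } → 617/16384

617/16384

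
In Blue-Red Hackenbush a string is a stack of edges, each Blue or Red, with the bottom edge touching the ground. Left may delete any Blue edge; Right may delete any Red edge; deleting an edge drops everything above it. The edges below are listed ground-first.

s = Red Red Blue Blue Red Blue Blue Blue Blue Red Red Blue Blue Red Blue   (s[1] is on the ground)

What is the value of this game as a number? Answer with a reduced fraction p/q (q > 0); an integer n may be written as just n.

-10341/8192

Prefix values for Red Red Blue Blue Red Blue Blue Blue Blue Red Red Blue Blue Red Blue via {L|R} + simplicity:
edge 1 of 15 (Red): { — | 0 } => -1
edge 2 of 15 (Red): { — | -1, 0 } => -2
edge 3 of 15 (Blue): { -2 | -1, 0 } => -3/2
edge 4 of 15 (Blue): { -2, -3/2 | -1, 0 } => -5/4
edge 5 of 15 (Red): { -2, -3/2 | -5/4, -1, 0 } => -11/8
edge 6 of 15 (Blue): { -2, -3/2, -11/8 | -5/4, -1, 0 } => -21/16
edge 7 of 15 (Blue): { -2, -3/2, -11/8, -21/16 | -5/4, -1, 0 } => -41/32
edge 8 of 15 (Blue): { -2, -3/2, -11/8, -21/16, -41/32 | -5/4, -1, 0 } => -81/64
edge 9 of 15 (Blue): { -2, -3/2, -11/8, -21/16, -41/32, -81/64 | -5/4, -1, 0 } => -161/128
edge 10 of 15 (Red): { -2, -3/2, -11/8, -21/16, -41/32, -81/64 | -161/128, -5/4, -1, 0 } => -323/256
edge 11 of 15 (Red): { -2, -3/2, -11/8, -21/16, -41/32, -81/64 | -323/256, -161/128, -5/4, -1, 0 } => -647/512
edge 12 of 15 (Blue): { -2, -3/2, -11/8, -21/16, -41/32, -81/64, -647/512 | -323/256, -161/128, -5/4, -1, 0 } => -1293/1024
edge 13 of 15 (Blue): { -2, -3/2, -11/8, -21/16, -41/32, -81/64, -647/512, -1293/1024 | -323/256, -161/128, -5/4, -1, 0 } => -2585/2048
edge 14 of 15 (Red): { -2, -3/2, -11/8, -21/16, -41/32, -81/64, -647/512, -1293/1024 | -2585/2048, -323/256, -161/128, -5/4, -1, 0 } => -5171/4096
edge 15 of 15 (Blue): { -2, -3/2, -11/8, -21/16, -41/32, -81/64, -647/512, -1293/1024, -5171/4096 | -2585/2048, -323/256, -161/128, -5/4, -1, 0 } => -10341/8192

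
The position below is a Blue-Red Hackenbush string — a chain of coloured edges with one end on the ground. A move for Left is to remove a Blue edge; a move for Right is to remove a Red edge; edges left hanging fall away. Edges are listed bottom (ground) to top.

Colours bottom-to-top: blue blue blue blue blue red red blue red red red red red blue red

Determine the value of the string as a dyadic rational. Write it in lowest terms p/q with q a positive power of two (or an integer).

4357/1024

G(b) = { 0 | ∅ } => 1
G(bb) = { 0; 1 | ∅ } => 2
G(bbb) = { 0; 1; 2 | ∅ } => 3
G(bbbb) = { 0; 1; 2; 3 | ∅ } => 4
G(bbbbb) = { 0; 1; 2; 3; 4 | ∅ } => 5
G(bbbbbr) = { 0; 1; 2; 3; 4 | 5 } => 9/2
G(bbbbbrr) = { 0; 1; 2; 3; 4 | 9/2; 5 } => 17/4
G(bbbbbrrb) = { 0; 1; 2; 3; 4; 17/4 | 9/2; 5 } => 35/8
G(bbbbbrrbr) = { 0; 1; 2; 3; 4; 17/4 | 35/8; 9/2; 5 } => 69/16
G(bbbbbrrbrr) = { 0; 1; 2; 3; 4; 17/4 | 69/16; 35/8; 9/2; 5 } => 137/32
G(bbbbbrrbrrr) = { 0; 1; 2; 3; 4; 17/4 | 137/32; 69/16; 35/8; 9/2; 5 } => 273/64
G(bbbbbrrbrrrr) = { 0; 1; 2; 3; 4; 17/4 | 273/64; 137/32; 69/16; 35/8; 9/2; 5 } => 545/128
G(bbbbbrrbrrrrr) = { 0; 1; 2; 3; 4; 17/4 | 545/128; 273/64; 137/32; 69/16; 35/8; 9/2; 5 } => 1089/256
G(bbbbbrrbrrrrrb) = { 0; 1; 2; 3; 4; 17/4; 1089/256 | 545/128; 273/64; 137/32; 69/16; 35/8; 9/2; 5 } => 2179/512
G(bbbbbrrbrrrrrbr) = { 0; 1; 2; 3; 4; 17/4; 1089/256 | 2179/512; 545/128; 273/64; 137/32; 69/16; 35/8; 9/2; 5 } => 4357/1024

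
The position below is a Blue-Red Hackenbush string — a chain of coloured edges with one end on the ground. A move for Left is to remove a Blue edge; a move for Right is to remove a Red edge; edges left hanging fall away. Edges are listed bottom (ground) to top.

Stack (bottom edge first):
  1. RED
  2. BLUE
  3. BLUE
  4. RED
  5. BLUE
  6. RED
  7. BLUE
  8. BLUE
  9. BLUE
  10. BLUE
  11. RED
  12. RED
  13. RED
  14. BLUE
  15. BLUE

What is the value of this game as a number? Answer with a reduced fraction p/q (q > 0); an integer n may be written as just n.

step 1: add RED to get R; options L={ — } R={ 0 } gives -1
step 2: add BLUE to get RB; options L={ -1 } R={ 0 } gives -1/2
step 3: add BLUE to get RBB; options L={ -1, -1/2 } R={ 0 } gives -1/4
step 4: add RED to get RBBR; options L={ -1, -1/2 } R={ -1/4, 0 } gives -3/8
step 5: add BLUE to get RBBRB; options L={ -1, -1/2, -3/8 } R={ -1/4, 0 } gives -5/16
step 6: add RED to get RBBRBR; options L={ -1, -1/2, -3/8 } R={ -5/16, -1/4, 0 } gives -11/32
step 7: add BLUE to get RBBRBRB; options L={ -1, -1/2, -3/8, -11/32 } R={ -5/16, -1/4, 0 } gives -21/64
step 8: add BLUE to get RBBRBRBB; options L={ -1, -1/2, -3/8, -11/32, -21/64 } R={ -5/16, -1/4, 0 } gives -41/128
step 9: add BLUE to get RBBRBRBBB; options L={ -1, -1/2, -3/8, -11/32, -21/64, -41/128 } R={ -5/16, -1/4, 0 } gives -81/256
step 10: add BLUE to get RBBRBRBBBB; options L={ -1, -1/2, -3/8, -11/32, -21/64, -41/128, -81/256 } R={ -5/16, -1/4, 0 } gives -161/512
step 11: add RED to get RBBRBRBBBBR; options L={ -1, -1/2, -3/8, -11/32, -21/64, -41/128, -81/256 } R={ -161/512, -5/16, -1/4, 0 } gives -323/1024
step 12: add RED to get RBBRBRBBBBRR; options L={ -1, -1/2, -3/8, -11/32, -21/64, -41/128, -81/256 } R={ -323/1024, -161/512, -5/16, -1/4, 0 } gives -647/2048
step 13: add RED to get RBBRBRBBBBRRR; options L={ -1, -1/2, -3/8, -11/32, -21/64, -41/128, -81/256 } R={ -647/2048, -323/1024, -161/512, -5/16, -1/4, 0 } gives -1295/4096
step 14: add BLUE to get RBBRBRBBBBRRRB; options L={ -1, -1/2, -3/8, -11/32, -21/64, -41/128, -81/256, -1295/4096 } R={ -647/2048, -323/1024, -161/512, -5/16, -1/4, 0 } gives -2589/8192
step 15: add BLUE to get RBBRBRBBBBRRRBB; options L={ -1, -1/2, -3/8, -11/32, -21/64, -41/128, -81/256, -1295/4096, -2589/8192 } R={ -647/2048, -323/1024, -161/512, -5/16, -1/4, 0 } gives -5177/16384

-5177/16384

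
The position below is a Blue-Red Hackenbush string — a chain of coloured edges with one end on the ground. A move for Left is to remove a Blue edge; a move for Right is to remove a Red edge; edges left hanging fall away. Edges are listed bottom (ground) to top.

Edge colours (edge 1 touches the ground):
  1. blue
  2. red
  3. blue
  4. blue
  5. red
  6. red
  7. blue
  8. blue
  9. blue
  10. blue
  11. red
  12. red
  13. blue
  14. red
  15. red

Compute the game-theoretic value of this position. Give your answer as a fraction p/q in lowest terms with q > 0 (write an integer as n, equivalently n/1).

13257/16384

G_1 [b]  L=[0]  R=[∅]  → 1
G_2 [br]  L=[0]  R=[1]  → 1/2
G_3 [brb]  L=[0; 1/2]  R=[1]  → 3/4
G_4 [brbb]  L=[0; 1/2; 3/4]  R=[1]  → 7/8
G_5 [brbbr]  L=[0; 1/2; 3/4]  R=[7/8; 1]  → 13/16
G_6 [brbbrr]  L=[0; 1/2; 3/4]  R=[13/16; 7/8; 1]  → 25/32
G_7 [brbbrrb]  L=[0; 1/2; 3/4; 25/32]  R=[13/16; 7/8; 1]  → 51/64
G_8 [brbbrrbb]  L=[0; 1/2; 3/4; 25/32; 51/64]  R=[13/16; 7/8; 1]  → 103/128
G_9 [brbbrrbbb]  L=[0; 1/2; 3/4; 25/32; 51/64; 103/128]  R=[13/16; 7/8; 1]  → 207/256
G_10 [brbbrrbbbb]  L=[0; 1/2; 3/4; 25/32; 51/64; 103/128; 207/256]  R=[13/16; 7/8; 1]  → 415/512
G_11 [brbbrrbbbbr]  L=[0; 1/2; 3/4; 25/32; 51/64; 103/128; 207/256]  R=[415/512; 13/16; 7/8; 1]  → 829/1024
G_12 [brbbrrbbbbrr]  L=[0; 1/2; 3/4; 25/32; 51/64; 103/128; 207/256]  R=[829/1024; 415/512; 13/16; 7/8; 1]  → 1657/2048
G_13 [brbbrrbbbbrrb]  L=[0; 1/2; 3/4; 25/32; 51/64; 103/128; 207/256; 1657/2048]  R=[829/1024; 415/512; 13/16; 7/8; 1]  → 3315/4096
G_14 [brbbrrbbbbrrbr]  L=[0; 1/2; 3/4; 25/32; 51/64; 103/128; 207/256; 1657/2048]  R=[3315/4096; 829/1024; 415/512; 13/16; 7/8; 1]  → 6629/8192
G_15 [brbbrrbbbbrrbrr]  L=[0; 1/2; 3/4; 25/32; 51/64; 103/128; 207/256; 1657/2048]  R=[6629/8192; 3315/4096; 829/1024; 415/512; 13/16; 7/8; 1]  → 13257/16384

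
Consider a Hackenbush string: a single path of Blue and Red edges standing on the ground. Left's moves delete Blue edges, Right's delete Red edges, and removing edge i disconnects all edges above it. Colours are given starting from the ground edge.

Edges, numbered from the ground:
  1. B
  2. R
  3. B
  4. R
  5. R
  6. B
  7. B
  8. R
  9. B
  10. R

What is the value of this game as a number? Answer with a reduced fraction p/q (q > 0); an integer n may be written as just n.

1 of 10 · B · max L 0 · min R +∞ → 1
2 of 10 · BR · max L 0 · min R 1 → 1/2
3 of 10 · BRB · max L 1/2 · min R 1 → 3/4
4 of 10 · BRBR · max L 1/2 · min R 3/4 → 5/8
5 of 10 · BRBRR · max L 1/2 · min R 5/8 → 9/16
6 of 10 · BRBRRB · max L 9/16 · min R 5/8 → 19/32
7 of 10 · BRBRRBB · max L 19/32 · min R 5/8 → 39/64
8 of 10 · BRBRRBBR · max L 19/32 · min R 39/64 → 77/128
9 of 10 · BRBRRBBRB · max L 77/128 · min R 39/64 → 155/256
10 of 10 · BRBRRBBRBR · max L 77/128 · min R 155/256 → 309/512

309/512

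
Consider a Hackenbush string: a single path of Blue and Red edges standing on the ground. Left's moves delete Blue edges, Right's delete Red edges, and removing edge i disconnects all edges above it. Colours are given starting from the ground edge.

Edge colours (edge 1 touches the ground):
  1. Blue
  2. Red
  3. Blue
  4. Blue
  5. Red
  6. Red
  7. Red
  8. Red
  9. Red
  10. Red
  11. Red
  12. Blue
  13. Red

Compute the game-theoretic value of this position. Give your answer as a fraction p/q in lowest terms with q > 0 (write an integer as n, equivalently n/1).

3077/4096

Prefix values for Blue Red Blue Blue Red Red Red Red Red Red Red Blue Red via {L|R} + simplicity:
G_1 [B]  L=[0]  R=[∅]  gives 1
G_2 [BR]  L=[0]  R=[1]  gives 1/2
G_3 [BRB]  L=[0, 1/2]  R=[1]  gives 3/4
G_4 [BRBB]  L=[0, 1/2, 3/4]  R=[1]  gives 7/8
G_5 [BRBBR]  L=[0, 1/2, 3/4]  R=[7/8, 1]  gives 13/16
G_6 [BRBBRR]  L=[0, 1/2, 3/4]  R=[13/16, 7/8, 1]  gives 25/32
G_7 [BRBBRRR]  L=[0, 1/2, 3/4]  R=[25/32, 13/16, 7/8, 1]  gives 49/64
G_8 [BRBBRRRR]  L=[0, 1/2, 3/4]  R=[49/64, 25/32, 13/16, 7/8, 1]  gives 97/128
G_9 [BRBBRRRRR]  L=[0, 1/2, 3/4]  R=[97/128, 49/64, 25/32, 13/16, 7/8, 1]  gives 193/256
G_10 [BRBBRRRRRR]  L=[0, 1/2, 3/4]  R=[193/256, 97/128, 49/64, 25/32, 13/16, 7/8, 1]  gives 385/512
G_11 [BRBBRRRRRRR]  L=[0, 1/2, 3/4]  R=[385/512, 193/256, 97/128, 49/64, 25/32, 13/16, 7/8, 1]  gives 769/1024
G_12 [BRBBRRRRRRRB]  L=[0, 1/2, 3/4, 769/1024]  R=[385/512, 193/256, 97/128, 49/64, 25/32, 13/16, 7/8, 1]  gives 1539/2048
G_13 [BRBBRRRRRRRBR]  L=[0, 1/2, 3/4, 769/1024]  R=[1539/2048, 385/512, 193/256, 97/128, 49/64, 25/32, 13/16, 7/8, 1]  gives 3077/4096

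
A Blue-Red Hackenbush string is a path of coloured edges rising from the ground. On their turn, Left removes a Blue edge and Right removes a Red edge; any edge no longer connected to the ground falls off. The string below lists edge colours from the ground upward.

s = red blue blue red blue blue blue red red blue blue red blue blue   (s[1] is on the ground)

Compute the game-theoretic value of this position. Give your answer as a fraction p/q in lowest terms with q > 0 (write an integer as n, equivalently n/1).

-2249/8192

Build val(s[:k]) for k = 1..14, string s = red blue blue red blue blue blue red red blue blue red blue blue.
r: Left { — }, Right { 0 } so simplest -1
rb: Left { -1 }, Right { 0 } so simplest -1/2
rbb: Left { -1, -1/2 }, Right { 0 } so simplest -1/4
rbbr: Left { -1, -1/2 }, Right { -1/4, 0 } so simplest -3/8
rbbrb: Left { -1, -1/2, -3/8 }, Right { -1/4, 0 } so simplest -5/16
rbbrbb: Left { -1, -1/2, -3/8, -5/16 }, Right { -1/4, 0 } so simplest -9/32
rbbrbbb: Left { -1, -1/2, -3/8, -5/16, -9/32 }, Right { -1/4, 0 } so simplest -17/64
rbbrbbbr: Left { -1, -1/2, -3/8, -5/16, -9/32 }, Right { -17/64, -1/4, 0 } so simplest -35/128
rbbrbbbrr: Left { -1, -1/2, -3/8, -5/16, -9/32 }, Right { -35/128, -17/64, -1/4, 0 } so simplest -71/256
rbbrbbbrrb: Left { -1, -1/2, -3/8, -5/16, -9/32, -71/256 }, Right { -35/128, -17/64, -1/4, 0 } so simplest -141/512
rbbrbbbrrbb: Left { -1, -1/2, -3/8, -5/16, -9/32, -71/256, -141/512 }, Right { -35/128, -17/64, -1/4, 0 } so simplest -281/1024
rbbrbbbrrbbr: Left { -1, -1/2, -3/8, -5/16, -9/32, -71/256, -141/512 }, Right { -281/1024, -35/128, -17/64, -1/4, 0 } so simplest -563/2048
rbbrbbbrrbbrb: Left { -1, -1/2, -3/8, -5/16, -9/32, -71/256, -141/512, -563/2048 }, Right { -281/1024, -35/128, -17/64, -1/4, 0 } so simplest -1125/4096
rbbrbbbrrbbrbb: Left { -1, -1/2, -3/8, -5/16, -9/32, -71/256, -141/512, -563/2048, -1125/4096 }, Right { -281/1024, -35/128, -17/64, -1/4, 0 } so simplest -2249/8192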